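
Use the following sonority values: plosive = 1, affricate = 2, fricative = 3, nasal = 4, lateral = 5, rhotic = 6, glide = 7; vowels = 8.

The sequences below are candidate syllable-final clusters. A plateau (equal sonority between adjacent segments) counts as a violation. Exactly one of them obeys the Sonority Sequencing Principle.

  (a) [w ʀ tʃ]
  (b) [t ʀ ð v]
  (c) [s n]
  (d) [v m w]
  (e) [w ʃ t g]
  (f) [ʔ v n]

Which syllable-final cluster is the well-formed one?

(a) 7-6-2 → obeys
(b) 1-6-3-3 → violates
(c) 3-4 → violates
(d) 3-4-7 → violates
(e) 7-3-1-1 → violates
(f) 1-3-4 → violates

a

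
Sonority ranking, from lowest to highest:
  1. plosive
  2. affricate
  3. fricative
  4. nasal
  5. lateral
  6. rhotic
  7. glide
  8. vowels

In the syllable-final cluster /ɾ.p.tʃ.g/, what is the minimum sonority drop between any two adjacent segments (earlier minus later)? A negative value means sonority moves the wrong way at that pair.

/ɾ/: rhotic = 6.
/p/: plosive = 1.
/tʃ/: affricate = 2.
/g/: plosive = 1.
/ɾ/→/p/: change +5.
/p/→/tʃ/: change -1.
/tʃ/→/g/: change +1.
Minimum = -1.

-1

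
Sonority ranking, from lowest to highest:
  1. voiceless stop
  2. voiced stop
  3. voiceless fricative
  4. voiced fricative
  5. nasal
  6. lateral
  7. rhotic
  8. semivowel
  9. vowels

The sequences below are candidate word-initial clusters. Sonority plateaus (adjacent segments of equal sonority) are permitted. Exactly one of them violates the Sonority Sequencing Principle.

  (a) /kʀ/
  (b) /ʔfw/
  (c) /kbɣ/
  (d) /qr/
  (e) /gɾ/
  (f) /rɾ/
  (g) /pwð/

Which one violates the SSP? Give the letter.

(a) 1-7 → obeys
(b) 1-3-8 → obeys
(c) 1-2-4 → obeys
(d) 1-7 → obeys
(e) 2-7 → obeys
(f) 7-7 → obeys
(g) 1-8-4 → violates

g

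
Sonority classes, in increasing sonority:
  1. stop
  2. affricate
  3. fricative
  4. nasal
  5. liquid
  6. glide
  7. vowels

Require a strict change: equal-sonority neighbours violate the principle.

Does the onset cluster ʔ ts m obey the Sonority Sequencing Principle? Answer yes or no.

yes

/ʔ/ is a stop (sonority 1).
/ts/ is an affricate (sonority 2).
/m/ is a nasal (sonority 4).
The profile 1-2-4 strictly rises, so the onset cluster satisfies the SSP.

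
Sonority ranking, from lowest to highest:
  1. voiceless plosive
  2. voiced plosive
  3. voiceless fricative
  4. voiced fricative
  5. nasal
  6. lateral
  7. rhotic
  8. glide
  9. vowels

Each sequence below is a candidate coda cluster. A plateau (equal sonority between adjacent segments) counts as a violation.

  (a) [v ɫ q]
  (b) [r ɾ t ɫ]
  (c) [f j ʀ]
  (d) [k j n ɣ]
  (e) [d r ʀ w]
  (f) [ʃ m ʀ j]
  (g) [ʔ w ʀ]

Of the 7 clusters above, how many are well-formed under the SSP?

0

(a) 4-6-1 → violates
(b) 7-7-1-6 → violates
(c) 3-8-7 → violates
(d) 1-8-5-4 → violates
(e) 2-7-7-8 → violates
(f) 3-5-7-8 → violates
(g) 1-8-7 → violates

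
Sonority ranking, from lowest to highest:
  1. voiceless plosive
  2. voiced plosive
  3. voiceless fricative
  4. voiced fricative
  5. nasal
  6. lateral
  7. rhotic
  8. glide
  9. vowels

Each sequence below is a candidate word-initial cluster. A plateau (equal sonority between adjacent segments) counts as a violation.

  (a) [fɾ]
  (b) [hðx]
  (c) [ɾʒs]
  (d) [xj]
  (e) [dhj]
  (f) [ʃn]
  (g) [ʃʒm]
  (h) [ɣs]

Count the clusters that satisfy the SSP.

5

(a) [fɾ]: profile 3-7 — obeys.
(b) [hðx]: profile 3-4-3 — violates.
(c) [ɾʒs]: profile 7-4-3 — violates.
(d) [xj]: profile 3-8 — obeys.
(e) [dhj]: profile 2-3-8 — obeys.
(f) [ʃn]: profile 3-5 — obeys.
(g) [ʃʒm]: profile 3-4-5 — obeys.
(h) [ɣs]: profile 4-3 — violates.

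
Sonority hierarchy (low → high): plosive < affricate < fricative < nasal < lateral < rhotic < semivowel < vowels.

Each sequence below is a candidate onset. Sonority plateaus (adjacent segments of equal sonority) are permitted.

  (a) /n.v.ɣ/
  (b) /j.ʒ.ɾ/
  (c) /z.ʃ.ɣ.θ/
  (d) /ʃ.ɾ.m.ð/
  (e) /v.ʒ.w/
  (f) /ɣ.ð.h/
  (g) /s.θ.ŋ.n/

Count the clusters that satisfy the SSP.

4

(a) /n.v.ɣ/: profile 4-3-3 — violates.
(b) /j.ʒ.ɾ/: profile 7-3-6 — violates.
(c) /z.ʃ.ɣ.θ/: profile 3-3-3-3 — obeys.
(d) /ʃ.ɾ.m.ð/: profile 3-6-4-3 — violates.
(e) /v.ʒ.w/: profile 3-3-7 — obeys.
(f) /ɣ.ð.h/: profile 3-3-3 — obeys.
(g) /s.θ.ŋ.n/: profile 3-3-4-4 — obeys.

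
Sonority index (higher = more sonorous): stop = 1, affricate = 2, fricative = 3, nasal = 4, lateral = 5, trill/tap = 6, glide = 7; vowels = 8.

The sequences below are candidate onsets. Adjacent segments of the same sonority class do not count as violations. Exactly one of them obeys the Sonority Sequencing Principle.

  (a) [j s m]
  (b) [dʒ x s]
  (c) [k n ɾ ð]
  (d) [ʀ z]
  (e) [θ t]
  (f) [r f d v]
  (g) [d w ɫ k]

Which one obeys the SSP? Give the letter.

(a) [j s m]: profile 7-3-4 — violates.
(b) [dʒ x s]: profile 2-3-3 — obeys.
(c) [k n ɾ ð]: profile 1-4-6-3 — violates.
(d) [ʀ z]: profile 6-3 — violates.
(e) [θ t]: profile 3-1 — violates.
(f) [r f d v]: profile 6-3-1-3 — violates.
(g) [d w ɫ k]: profile 1-7-5-1 — violates.

b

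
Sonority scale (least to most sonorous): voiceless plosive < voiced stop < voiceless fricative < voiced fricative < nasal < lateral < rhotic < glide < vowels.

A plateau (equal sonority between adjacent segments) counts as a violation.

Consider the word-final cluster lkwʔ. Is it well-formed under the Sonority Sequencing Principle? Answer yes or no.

no

/l/ — lateral, sonority 6.
/k/ — voiceless plosive, sonority 1.
/w/ — glide, sonority 8.
/ʔ/ — voiceless plosive, sonority 1.
The profile is 6-1-8-1. Between /k/ (1) and /w/ (8) sonority does not fall, so the cluster violates the SSP.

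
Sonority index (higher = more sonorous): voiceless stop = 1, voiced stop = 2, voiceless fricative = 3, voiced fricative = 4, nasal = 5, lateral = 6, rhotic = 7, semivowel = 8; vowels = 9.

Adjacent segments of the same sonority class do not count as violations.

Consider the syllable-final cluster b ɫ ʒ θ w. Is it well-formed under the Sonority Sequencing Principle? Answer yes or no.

/b/: voiced stop = 2.
/ɫ/: lateral = 6.
/ʒ/: voiced fricative = 4.
/θ/: voiceless fricative = 3.
/w/: semivowel = 8.
The profile is 2-6-4-3-8. Between /b/ (2) and /ɫ/ (6) sonority does not fall, so the cluster violates the SSP.

no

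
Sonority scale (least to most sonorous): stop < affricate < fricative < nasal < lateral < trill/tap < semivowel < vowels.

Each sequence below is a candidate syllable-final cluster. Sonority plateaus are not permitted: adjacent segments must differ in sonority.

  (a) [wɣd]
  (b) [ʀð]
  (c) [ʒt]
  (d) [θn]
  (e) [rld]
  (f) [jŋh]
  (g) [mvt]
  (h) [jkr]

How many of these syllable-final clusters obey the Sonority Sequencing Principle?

(a) 7-3-1 → obeys
(b) 6-3 → obeys
(c) 3-1 → obeys
(d) 3-4 → violates
(e) 6-5-1 → obeys
(f) 7-4-3 → obeys
(g) 4-3-1 → obeys
(h) 7-1-6 → violates

6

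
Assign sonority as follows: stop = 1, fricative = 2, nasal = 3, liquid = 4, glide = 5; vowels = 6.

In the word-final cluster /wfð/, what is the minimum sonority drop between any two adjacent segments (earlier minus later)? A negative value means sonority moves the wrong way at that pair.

0

/w/ — glide, sonority 5.
/f/ — fricative, sonority 2.
/ð/ — fricative, sonority 2.
/w/→/f/: change +3.
/f/→/ð/: change +0.
Minimum = 0.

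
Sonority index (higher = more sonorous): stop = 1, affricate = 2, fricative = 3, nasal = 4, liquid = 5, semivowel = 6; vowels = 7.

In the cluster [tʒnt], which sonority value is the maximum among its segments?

/t/ is a stop (sonority 1).
/ʒ/ is a fricative (sonority 3).
/n/ is a nasal (sonority 4).
/t/ is a stop (sonority 1).
The maximum is 4.

4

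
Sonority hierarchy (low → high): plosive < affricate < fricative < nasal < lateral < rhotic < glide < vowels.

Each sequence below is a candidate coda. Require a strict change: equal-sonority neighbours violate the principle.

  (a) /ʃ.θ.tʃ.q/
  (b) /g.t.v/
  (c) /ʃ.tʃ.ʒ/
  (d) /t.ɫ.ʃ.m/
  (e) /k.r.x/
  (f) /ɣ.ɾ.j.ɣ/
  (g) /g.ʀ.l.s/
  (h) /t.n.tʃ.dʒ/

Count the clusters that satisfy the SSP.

(a) /ʃ.θ.tʃ.q/: profile 3-3-2-1 — violates.
(b) /g.t.v/: profile 1-1-3 — violates.
(c) /ʃ.tʃ.ʒ/: profile 3-2-3 — violates.
(d) /t.ɫ.ʃ.m/: profile 1-5-3-4 — violates.
(e) /k.r.x/: profile 1-6-3 — violates.
(f) /ɣ.ɾ.j.ɣ/: profile 3-6-7-3 — violates.
(g) /g.ʀ.l.s/: profile 1-6-5-3 — violates.
(h) /t.n.tʃ.dʒ/: profile 1-4-2-2 — violates.

0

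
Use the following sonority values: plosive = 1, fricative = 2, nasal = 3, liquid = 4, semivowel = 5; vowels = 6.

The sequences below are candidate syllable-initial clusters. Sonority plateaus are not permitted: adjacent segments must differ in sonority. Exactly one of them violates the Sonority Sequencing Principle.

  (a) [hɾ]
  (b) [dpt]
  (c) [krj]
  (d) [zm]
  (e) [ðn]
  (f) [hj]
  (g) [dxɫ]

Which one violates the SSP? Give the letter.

b

(a) [hɾ]: profile 2-4 — obeys.
(b) [dpt]: profile 1-1-1 — violates.
(c) [krj]: profile 1-4-5 — obeys.
(d) [zm]: profile 2-3 — obeys.
(e) [ðn]: profile 2-3 — obeys.
(f) [hj]: profile 2-5 — obeys.
(g) [dxɫ]: profile 1-2-4 — obeys.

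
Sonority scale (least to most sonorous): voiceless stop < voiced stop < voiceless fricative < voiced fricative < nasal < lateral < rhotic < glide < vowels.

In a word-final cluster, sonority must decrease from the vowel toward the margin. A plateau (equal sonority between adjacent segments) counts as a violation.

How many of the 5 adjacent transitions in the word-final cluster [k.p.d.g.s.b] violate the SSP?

/k/ is a voiceless stop (sonority 1).
/p/ is a voiceless stop (sonority 1).
/d/ is a voiced stop (sonority 2).
/g/ is a voiced stop (sonority 2).
/s/ is a voiceless fricative (sonority 3).
/b/ is a voiced stop (sonority 2).
/k/→/p/: 1→1 (plateau) — violation.
/p/→/d/: 1→2 (does not fall) — violation.
/d/→/g/: 2→2 (plateau) — violation.
/g/→/s/: 2→3 (does not fall) — violation.
/s/→/b/: 3→2 (falls) — ok.

4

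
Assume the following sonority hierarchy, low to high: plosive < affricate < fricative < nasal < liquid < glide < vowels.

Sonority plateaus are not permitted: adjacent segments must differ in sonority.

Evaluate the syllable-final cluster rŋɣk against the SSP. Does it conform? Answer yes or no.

/r/ is a liquid (sonority 5).
/ŋ/ is a nasal (sonority 4).
/ɣ/ is a fricative (sonority 3).
/k/ is a plosive (sonority 1).
The profile 5-4-3-1 strictly falls, so the syllable-final cluster satisfies the SSP.

yes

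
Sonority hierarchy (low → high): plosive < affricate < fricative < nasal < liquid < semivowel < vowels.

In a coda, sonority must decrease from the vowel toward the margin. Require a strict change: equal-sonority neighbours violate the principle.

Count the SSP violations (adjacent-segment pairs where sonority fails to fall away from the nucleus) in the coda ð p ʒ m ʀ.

3

/ð/ — fricative, sonority 3.
/p/ — plosive, sonority 1.
/ʒ/ — fricative, sonority 3.
/m/ — nasal, sonority 4.
/ʀ/ — liquid, sonority 5.
/ð/→/p/: 3→1 (falls) — ok.
/p/→/ʒ/: 1→3 (does not fall) — violation.
/ʒ/→/m/: 3→4 (does not fall) — violation.
/m/→/ʀ/: 4→5 (does not fall) — violation.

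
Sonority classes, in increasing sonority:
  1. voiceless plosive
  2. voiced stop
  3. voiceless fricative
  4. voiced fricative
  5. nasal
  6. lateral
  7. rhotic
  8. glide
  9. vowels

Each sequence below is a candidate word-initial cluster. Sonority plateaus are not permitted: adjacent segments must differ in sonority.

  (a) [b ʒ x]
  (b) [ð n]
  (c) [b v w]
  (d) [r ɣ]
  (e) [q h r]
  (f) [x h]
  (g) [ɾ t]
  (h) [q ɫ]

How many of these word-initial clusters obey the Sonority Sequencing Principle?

(a) sonority 2-4-3: ill-formed.
(b) sonority 4-5: well-formed.
(c) sonority 2-4-8: well-formed.
(d) sonority 7-4: ill-formed.
(e) sonority 1-3-7: well-formed.
(f) sonority 3-3: ill-formed.
(g) sonority 7-1: ill-formed.
(h) sonority 1-6: well-formed.

4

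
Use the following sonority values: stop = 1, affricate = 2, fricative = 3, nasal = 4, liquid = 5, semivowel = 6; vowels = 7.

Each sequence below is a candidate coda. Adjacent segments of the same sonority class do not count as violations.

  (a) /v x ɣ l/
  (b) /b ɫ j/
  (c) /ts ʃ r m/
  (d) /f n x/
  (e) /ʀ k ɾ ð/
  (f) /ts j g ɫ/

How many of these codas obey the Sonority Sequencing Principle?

0

(a) /v x ɣ l/: profile 3-3-3-5 — violates.
(b) /b ɫ j/: profile 1-5-6 — violates.
(c) /ts ʃ r m/: profile 2-3-5-4 — violates.
(d) /f n x/: profile 3-4-3 — violates.
(e) /ʀ k ɾ ð/: profile 5-1-5-3 — violates.
(f) /ts j g ɫ/: profile 2-6-1-5 — violates.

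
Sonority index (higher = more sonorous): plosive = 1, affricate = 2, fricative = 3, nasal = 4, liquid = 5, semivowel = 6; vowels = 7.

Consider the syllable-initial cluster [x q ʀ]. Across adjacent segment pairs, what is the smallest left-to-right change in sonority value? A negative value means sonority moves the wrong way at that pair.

-2

/x/ is a fricative (sonority 3).
/q/ is a plosive (sonority 1).
/ʀ/ is a liquid (sonority 5).
/x/→/q/: change -2.
/q/→/ʀ/: change +4.
Minimum = -2.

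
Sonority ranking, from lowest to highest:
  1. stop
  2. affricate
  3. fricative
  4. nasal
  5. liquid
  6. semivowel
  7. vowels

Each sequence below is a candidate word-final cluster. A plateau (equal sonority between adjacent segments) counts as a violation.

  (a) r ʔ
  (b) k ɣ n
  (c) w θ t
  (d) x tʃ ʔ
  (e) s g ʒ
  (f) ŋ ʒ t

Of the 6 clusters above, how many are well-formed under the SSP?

4

(a) sonority 5-1: well-formed.
(b) sonority 1-3-4: ill-formed.
(c) sonority 6-3-1: well-formed.
(d) sonority 3-2-1: well-formed.
(e) sonority 3-1-3: ill-formed.
(f) sonority 4-3-1: well-formed.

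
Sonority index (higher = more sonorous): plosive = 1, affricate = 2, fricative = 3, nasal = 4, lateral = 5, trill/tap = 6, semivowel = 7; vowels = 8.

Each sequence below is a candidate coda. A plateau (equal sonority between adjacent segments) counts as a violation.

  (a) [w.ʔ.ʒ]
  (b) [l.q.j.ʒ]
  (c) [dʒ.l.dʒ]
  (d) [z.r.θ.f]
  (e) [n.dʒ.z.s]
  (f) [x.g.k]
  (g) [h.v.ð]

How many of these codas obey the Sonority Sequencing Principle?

0

(a) 7-1-3 → violates
(b) 5-1-7-3 → violates
(c) 2-5-2 → violates
(d) 3-6-3-3 → violates
(e) 4-2-3-3 → violates
(f) 3-1-1 → violates
(g) 3-3-3 → violates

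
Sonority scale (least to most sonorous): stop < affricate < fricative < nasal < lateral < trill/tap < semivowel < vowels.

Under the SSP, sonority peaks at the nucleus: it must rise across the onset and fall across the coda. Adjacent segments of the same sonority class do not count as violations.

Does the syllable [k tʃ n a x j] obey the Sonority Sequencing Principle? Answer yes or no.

Onset: /k/ is a stop (sonority 1), /tʃ/ is an affricate (sonority 2), /n/ is a nasal (sonority 4); then the nucleus /a/ (sonority 8).
Onset profile 1-2-4-8 — rises to the nucleus.
Coda: /x/ is a fricative (sonority 3), /j/ is a semivowel (sonority 7).
Coda profile 8-3-7 — does not fall throughout.

no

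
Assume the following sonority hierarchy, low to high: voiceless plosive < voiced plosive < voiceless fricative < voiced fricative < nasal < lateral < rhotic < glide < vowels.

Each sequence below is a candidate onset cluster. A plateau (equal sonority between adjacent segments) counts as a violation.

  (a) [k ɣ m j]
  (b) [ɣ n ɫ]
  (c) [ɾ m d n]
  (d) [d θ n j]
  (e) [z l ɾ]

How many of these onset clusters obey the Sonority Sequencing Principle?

4

(a) 1-4-5-8 → obeys
(b) 4-5-6 → obeys
(c) 7-5-2-5 → violates
(d) 2-3-5-8 → obeys
(e) 4-6-7 → obeys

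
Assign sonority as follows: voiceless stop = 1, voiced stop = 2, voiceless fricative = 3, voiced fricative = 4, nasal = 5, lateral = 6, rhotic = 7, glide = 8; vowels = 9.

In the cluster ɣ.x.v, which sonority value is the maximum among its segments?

/ɣ/: voiced fricative = 4.
/x/: voiceless fricative = 3.
/v/: voiced fricative = 4.
The maximum is 4.

4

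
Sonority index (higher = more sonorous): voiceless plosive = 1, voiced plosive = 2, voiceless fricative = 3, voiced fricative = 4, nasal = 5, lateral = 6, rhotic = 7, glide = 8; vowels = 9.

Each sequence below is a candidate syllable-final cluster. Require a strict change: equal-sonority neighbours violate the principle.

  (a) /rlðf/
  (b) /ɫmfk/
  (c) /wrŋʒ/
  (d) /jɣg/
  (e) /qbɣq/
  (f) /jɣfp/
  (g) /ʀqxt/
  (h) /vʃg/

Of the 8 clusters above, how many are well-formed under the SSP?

(a) sonority 7-6-4-3: well-formed.
(b) sonority 6-5-3-1: well-formed.
(c) sonority 8-7-5-4: well-formed.
(d) sonority 8-4-2: well-formed.
(e) sonority 1-2-4-1: ill-formed.
(f) sonority 8-4-3-1: well-formed.
(g) sonority 7-1-3-1: ill-formed.
(h) sonority 4-3-2: well-formed.

6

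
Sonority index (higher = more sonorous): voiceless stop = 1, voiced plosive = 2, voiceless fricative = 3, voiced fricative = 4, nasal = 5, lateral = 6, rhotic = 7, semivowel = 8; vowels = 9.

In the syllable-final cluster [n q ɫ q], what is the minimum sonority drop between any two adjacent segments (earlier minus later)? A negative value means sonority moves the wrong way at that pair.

/n/: nasal = 5.
/q/: voiceless stop = 1.
/ɫ/: lateral = 6.
/q/: voiceless stop = 1.
/n/→/q/: change +4.
/q/→/ɫ/: change -5.
/ɫ/→/q/: change +5.
Minimum = -5.

-5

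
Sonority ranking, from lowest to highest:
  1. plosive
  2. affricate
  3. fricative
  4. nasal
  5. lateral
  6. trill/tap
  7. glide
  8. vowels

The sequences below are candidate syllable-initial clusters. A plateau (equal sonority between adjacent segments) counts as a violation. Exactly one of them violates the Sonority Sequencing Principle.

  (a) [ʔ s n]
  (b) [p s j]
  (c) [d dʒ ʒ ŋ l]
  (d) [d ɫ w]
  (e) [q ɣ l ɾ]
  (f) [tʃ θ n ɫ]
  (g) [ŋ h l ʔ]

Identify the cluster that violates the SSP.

g

(a) sonority 1-3-4: well-formed.
(b) sonority 1-3-7: well-formed.
(c) sonority 1-2-3-4-5: well-formed.
(d) sonority 1-5-7: well-formed.
(e) sonority 1-3-5-6: well-formed.
(f) sonority 2-3-4-5: well-formed.
(g) sonority 4-3-5-1: ill-formed.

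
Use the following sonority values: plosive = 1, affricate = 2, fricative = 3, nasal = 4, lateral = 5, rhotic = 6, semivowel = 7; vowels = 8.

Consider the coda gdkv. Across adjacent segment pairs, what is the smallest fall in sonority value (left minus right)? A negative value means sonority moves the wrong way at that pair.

/g/ — plosive, sonority 1.
/d/ — plosive, sonority 1.
/k/ — plosive, sonority 1.
/v/ — fricative, sonority 3.
/g/→/d/: change +0.
/d/→/k/: change +0.
/k/→/v/: change -2.
Minimum = -2.

-2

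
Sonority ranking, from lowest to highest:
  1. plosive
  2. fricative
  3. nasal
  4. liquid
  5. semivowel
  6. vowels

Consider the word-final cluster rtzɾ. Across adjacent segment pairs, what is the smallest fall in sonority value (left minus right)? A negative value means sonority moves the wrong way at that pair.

-2

/r/: liquid = 4.
/t/: plosive = 1.
/z/: fricative = 2.
/ɾ/: liquid = 4.
/r/→/t/: change +3.
/t/→/z/: change -1.
/z/→/ɾ/: change -2.
Minimum = -2.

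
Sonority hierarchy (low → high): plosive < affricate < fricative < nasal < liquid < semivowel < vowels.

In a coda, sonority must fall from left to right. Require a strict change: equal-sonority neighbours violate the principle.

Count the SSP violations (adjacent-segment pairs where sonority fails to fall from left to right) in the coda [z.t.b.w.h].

2

/z/ is a fricative (sonority 3).
/t/ is a plosive (sonority 1).
/b/ is a plosive (sonority 1).
/w/ is a semivowel (sonority 6).
/h/ is a fricative (sonority 3).
/z/→/t/: 3→1 (falls) — ok.
/t/→/b/: 1→1 (plateau) — violation.
/b/→/w/: 1→6 (does not fall) — violation.
/w/→/h/: 6→3 (falls) — ok.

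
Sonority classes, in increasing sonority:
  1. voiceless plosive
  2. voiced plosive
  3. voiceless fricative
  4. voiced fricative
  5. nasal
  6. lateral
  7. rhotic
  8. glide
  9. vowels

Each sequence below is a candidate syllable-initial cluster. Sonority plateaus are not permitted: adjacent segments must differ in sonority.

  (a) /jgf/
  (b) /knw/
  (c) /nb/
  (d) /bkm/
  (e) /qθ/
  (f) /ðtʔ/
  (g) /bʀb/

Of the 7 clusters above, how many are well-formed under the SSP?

(a) sonority 8-2-3: ill-formed.
(b) sonority 1-5-8: well-formed.
(c) sonority 5-2: ill-formed.
(d) sonority 2-1-5: ill-formed.
(e) sonority 1-3: well-formed.
(f) sonority 4-1-1: ill-formed.
(g) sonority 2-7-2: ill-formed.

2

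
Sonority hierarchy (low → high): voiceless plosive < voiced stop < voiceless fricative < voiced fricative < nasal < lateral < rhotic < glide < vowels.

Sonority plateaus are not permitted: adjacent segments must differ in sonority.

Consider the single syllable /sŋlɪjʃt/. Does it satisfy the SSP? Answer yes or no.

yes

Onset: /s/ is a voiceless fricative (sonority 3), /ŋ/ is a nasal (sonority 5), /l/ is a lateral (sonority 6); then the nucleus /ɪ/ (sonority 9).
Onset profile 3-5-6-9 — rises to the nucleus.
Coda: /j/ is a glide (sonority 8), /ʃ/ is a voiceless fricative (sonority 3), /t/ is a voiceless plosive (sonority 1).
Coda profile 9-8-3-1 — falls from the nucleus.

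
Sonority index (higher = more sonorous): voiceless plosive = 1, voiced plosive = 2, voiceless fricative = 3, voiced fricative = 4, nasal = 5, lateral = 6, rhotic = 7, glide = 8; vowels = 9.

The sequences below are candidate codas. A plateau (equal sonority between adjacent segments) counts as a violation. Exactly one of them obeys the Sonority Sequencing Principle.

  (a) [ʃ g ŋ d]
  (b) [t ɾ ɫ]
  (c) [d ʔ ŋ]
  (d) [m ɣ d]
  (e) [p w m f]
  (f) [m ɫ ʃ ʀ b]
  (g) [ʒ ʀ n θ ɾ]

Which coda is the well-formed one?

(a) 3-2-5-2 → violates
(b) 1-7-6 → violates
(c) 2-1-5 → violates
(d) 5-4-2 → obeys
(e) 1-8-5-3 → violates
(f) 5-6-3-7-2 → violates
(g) 4-7-5-3-7 → violates

d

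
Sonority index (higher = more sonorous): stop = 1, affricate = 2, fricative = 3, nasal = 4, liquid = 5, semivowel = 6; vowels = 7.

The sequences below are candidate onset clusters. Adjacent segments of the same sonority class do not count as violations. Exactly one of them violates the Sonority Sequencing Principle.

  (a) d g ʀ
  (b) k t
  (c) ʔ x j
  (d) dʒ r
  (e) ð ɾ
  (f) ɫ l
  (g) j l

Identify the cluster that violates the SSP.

(a) sonority 1-1-5: well-formed.
(b) sonority 1-1: well-formed.
(c) sonority 1-3-6: well-formed.
(d) sonority 2-5: well-formed.
(e) sonority 3-5: well-formed.
(f) sonority 5-5: well-formed.
(g) sonority 6-5: ill-formed.

g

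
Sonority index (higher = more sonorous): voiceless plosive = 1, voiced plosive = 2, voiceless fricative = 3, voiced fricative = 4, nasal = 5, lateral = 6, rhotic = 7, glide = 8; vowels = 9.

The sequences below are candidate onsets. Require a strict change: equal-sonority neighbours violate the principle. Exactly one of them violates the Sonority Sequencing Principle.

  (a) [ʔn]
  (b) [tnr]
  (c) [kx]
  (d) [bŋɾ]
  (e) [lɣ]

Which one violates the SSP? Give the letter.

(a) 1-5 → obeys
(b) 1-5-7 → obeys
(c) 1-3 → obeys
(d) 2-5-7 → obeys
(e) 6-4 → violates

e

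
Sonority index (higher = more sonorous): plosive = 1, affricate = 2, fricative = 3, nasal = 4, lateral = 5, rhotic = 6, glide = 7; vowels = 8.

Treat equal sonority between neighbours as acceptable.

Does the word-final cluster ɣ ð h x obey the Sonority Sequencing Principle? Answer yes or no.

yes

/ɣ/ is a fricative (sonority 3).
/ð/ is a fricative (sonority 3).
/h/ is a fricative (sonority 3).
/x/ is a fricative (sonority 3).
The profile 3-3-3-3 is non-increasing (plateaus allowed), so the word-final cluster satisfies the SSP.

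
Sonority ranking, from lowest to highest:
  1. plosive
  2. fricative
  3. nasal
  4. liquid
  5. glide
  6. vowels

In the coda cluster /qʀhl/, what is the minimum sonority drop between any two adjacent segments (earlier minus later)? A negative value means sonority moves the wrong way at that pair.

/q/ — plosive, sonority 1.
/ʀ/ — liquid, sonority 4.
/h/ — fricative, sonority 2.
/l/ — liquid, sonority 4.
/q/→/ʀ/: change -3.
/ʀ/→/h/: change +2.
/h/→/l/: change -2.
Minimum = -3.

-3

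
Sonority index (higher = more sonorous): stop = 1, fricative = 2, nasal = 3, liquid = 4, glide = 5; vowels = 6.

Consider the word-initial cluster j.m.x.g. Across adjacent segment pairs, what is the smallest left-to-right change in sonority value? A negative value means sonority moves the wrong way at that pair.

-2

/j/: glide = 5.
/m/: nasal = 3.
/x/: fricative = 2.
/g/: stop = 1.
/j/→/m/: change -2.
/m/→/x/: change -1.
/x/→/g/: change -1.
Minimum = -2.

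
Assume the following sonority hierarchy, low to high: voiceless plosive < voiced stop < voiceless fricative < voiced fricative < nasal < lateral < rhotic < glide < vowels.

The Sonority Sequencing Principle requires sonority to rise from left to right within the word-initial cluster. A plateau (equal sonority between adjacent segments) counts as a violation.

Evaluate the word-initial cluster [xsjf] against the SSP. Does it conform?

/x/ — voiceless fricative, sonority 3.
/s/ — voiceless fricative, sonority 3.
/j/ — glide, sonority 8.
/f/ — voiceless fricative, sonority 3.
The profile is 3-3-8-3. Between /x/ (3) and /s/ (3) sonority does not rise, so the cluster violates the SSP.

no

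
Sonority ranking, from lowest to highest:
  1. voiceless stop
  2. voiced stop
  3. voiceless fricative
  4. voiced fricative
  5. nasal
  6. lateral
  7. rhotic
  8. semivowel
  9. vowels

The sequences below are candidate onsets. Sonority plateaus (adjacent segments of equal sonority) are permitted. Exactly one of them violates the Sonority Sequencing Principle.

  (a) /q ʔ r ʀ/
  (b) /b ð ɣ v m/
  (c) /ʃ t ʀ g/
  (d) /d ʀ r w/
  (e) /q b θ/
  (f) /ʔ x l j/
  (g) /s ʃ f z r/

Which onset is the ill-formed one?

(a) /q ʔ r ʀ/: profile 1-1-7-7 — obeys.
(b) /b ð ɣ v m/: profile 2-4-4-4-5 — obeys.
(c) /ʃ t ʀ g/: profile 3-1-7-2 — violates.
(d) /d ʀ r w/: profile 2-7-7-8 — obeys.
(e) /q b θ/: profile 1-2-3 — obeys.
(f) /ʔ x l j/: profile 1-3-6-8 — obeys.
(g) /s ʃ f z r/: profile 3-3-3-4-7 — obeys.

c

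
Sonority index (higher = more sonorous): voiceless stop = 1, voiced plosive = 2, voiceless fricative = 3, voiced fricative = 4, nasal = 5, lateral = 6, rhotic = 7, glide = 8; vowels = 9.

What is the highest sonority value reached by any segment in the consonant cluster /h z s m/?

5

/h/ is a voiceless fricative (sonority 3).
/z/ is a voiced fricative (sonority 4).
/s/ is a voiceless fricative (sonority 3).
/m/ is a nasal (sonority 5).
The maximum is 5.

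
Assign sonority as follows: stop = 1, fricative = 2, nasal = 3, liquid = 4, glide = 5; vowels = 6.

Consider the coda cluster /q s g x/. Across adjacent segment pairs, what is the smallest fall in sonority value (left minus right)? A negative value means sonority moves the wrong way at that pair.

/q/: stop = 1.
/s/: fricative = 2.
/g/: stop = 1.
/x/: fricative = 2.
/q/→/s/: change -1.
/s/→/g/: change +1.
/g/→/x/: change -1.
Minimum = -1.

-1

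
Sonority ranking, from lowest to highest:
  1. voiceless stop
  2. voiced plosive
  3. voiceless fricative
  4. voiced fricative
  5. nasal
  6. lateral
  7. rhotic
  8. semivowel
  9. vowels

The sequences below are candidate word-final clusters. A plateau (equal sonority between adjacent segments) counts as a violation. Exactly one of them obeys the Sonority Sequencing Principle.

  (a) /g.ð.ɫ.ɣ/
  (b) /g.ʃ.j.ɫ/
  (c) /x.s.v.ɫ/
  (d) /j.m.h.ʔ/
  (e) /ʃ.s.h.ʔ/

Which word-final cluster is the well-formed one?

d

(a) sonority 2-4-6-4: ill-formed.
(b) sonority 2-3-8-6: ill-formed.
(c) sonority 3-3-4-6: ill-formed.
(d) sonority 8-5-3-1: well-formed.
(e) sonority 3-3-3-1: ill-formed.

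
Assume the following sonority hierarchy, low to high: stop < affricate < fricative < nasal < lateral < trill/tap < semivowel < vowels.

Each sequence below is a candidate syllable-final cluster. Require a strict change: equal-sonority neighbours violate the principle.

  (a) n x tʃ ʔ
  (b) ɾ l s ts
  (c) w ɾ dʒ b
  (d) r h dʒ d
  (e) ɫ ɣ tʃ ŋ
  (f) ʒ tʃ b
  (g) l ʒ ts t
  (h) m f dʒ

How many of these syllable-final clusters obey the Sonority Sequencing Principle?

7

(a) sonority 4-3-2-1: well-formed.
(b) sonority 6-5-3-2: well-formed.
(c) sonority 7-6-2-1: well-formed.
(d) sonority 6-3-2-1: well-formed.
(e) sonority 5-3-2-4: ill-formed.
(f) sonority 3-2-1: well-formed.
(g) sonority 5-3-2-1: well-formed.
(h) sonority 4-3-2: well-formed.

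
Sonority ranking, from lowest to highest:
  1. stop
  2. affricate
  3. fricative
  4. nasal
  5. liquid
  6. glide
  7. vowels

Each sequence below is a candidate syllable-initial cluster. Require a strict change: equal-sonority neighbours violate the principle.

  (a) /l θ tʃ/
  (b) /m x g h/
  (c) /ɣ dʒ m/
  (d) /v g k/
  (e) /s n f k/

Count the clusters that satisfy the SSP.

(a) sonority 5-3-2: ill-formed.
(b) sonority 4-3-1-3: ill-formed.
(c) sonority 3-2-4: ill-formed.
(d) sonority 3-1-1: ill-formed.
(e) sonority 3-4-3-1: ill-formed.

0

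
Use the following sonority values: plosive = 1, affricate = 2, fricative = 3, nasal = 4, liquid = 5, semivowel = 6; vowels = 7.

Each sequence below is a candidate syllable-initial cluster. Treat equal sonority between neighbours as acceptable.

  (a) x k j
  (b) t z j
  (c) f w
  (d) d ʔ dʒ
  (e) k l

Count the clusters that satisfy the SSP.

(a) sonority 3-1-6: ill-formed.
(b) sonority 1-3-6: well-formed.
(c) sonority 3-6: well-formed.
(d) sonority 1-1-2: well-formed.
(e) sonority 1-5: well-formed.

4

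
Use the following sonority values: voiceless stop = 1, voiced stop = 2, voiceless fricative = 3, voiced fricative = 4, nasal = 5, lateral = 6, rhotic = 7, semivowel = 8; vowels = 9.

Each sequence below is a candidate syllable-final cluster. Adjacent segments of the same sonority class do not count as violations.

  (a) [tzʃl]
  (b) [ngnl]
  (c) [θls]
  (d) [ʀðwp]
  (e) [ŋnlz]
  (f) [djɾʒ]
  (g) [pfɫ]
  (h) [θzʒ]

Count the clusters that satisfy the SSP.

(a) 1-4-3-6 → violates
(b) 5-2-5-6 → violates
(c) 3-6-3 → violates
(d) 7-4-8-1 → violates
(e) 5-5-6-4 → violates
(f) 2-8-7-4 → violates
(g) 1-3-6 → violates
(h) 3-4-4 → violates

0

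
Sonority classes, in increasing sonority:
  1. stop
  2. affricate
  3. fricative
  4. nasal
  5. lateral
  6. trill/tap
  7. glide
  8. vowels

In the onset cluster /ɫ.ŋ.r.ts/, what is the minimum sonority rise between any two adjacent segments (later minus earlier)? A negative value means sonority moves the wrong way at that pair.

/ɫ/ is a lateral (sonority 5).
/ŋ/ is a nasal (sonority 4).
/r/ is a trill/tap (sonority 6).
/ts/ is an affricate (sonority 2).
/ɫ/→/ŋ/: change -1.
/ŋ/→/r/: change +2.
/r/→/ts/: change -4.
Minimum = -4.

-4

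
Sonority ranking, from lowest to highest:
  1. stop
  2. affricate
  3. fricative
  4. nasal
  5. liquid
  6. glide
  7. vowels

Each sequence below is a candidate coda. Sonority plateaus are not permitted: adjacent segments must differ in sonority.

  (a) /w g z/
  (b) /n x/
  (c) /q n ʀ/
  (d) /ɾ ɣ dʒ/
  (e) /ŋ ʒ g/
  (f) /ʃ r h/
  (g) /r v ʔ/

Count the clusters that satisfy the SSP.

4

(a) 6-1-3 → violates
(b) 4-3 → obeys
(c) 1-4-5 → violates
(d) 5-3-2 → obeys
(e) 4-3-1 → obeys
(f) 3-5-3 → violates
(g) 5-3-1 → obeys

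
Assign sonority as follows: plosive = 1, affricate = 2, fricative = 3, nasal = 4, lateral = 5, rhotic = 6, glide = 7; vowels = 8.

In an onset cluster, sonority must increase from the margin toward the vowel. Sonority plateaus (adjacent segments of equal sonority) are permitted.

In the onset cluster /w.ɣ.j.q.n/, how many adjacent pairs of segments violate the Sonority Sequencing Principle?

2

/w/: glide = 7.
/ɣ/: fricative = 3.
/j/: glide = 7.
/q/: plosive = 1.
/n/: nasal = 4.
/w/→/ɣ/: 7→3 (does not rise) — violation.
/ɣ/→/j/: 3→7 (rises) — ok.
/j/→/q/: 7→1 (does not rise) — violation.
/q/→/n/: 1→4 (rises) — ok.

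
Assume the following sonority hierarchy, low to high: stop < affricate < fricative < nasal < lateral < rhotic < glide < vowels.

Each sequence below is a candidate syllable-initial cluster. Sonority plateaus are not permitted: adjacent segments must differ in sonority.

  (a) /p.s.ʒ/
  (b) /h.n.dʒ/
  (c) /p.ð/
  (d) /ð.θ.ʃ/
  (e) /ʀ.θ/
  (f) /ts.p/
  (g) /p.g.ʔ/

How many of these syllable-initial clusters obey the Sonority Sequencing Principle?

(a) /p.s.ʒ/: profile 1-3-3 — violates.
(b) /h.n.dʒ/: profile 3-4-2 — violates.
(c) /p.ð/: profile 1-3 — obeys.
(d) /ð.θ.ʃ/: profile 3-3-3 — violates.
(e) /ʀ.θ/: profile 6-3 — violates.
(f) /ts.p/: profile 2-1 — violates.
(g) /p.g.ʔ/: profile 1-1-1 — violates.

1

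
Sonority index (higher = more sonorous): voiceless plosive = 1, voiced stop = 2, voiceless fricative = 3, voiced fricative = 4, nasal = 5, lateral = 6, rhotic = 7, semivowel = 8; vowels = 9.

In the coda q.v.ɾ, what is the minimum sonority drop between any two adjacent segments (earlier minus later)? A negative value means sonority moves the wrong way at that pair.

/q/: voiceless plosive = 1.
/v/: voiced fricative = 4.
/ɾ/: rhotic = 7.
/q/→/v/: change -3.
/v/→/ɾ/: change -3.
Minimum = -3.

-3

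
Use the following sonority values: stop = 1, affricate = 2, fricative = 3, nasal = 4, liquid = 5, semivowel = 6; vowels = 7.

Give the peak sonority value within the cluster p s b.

/p/ — stop, sonority 1.
/s/ — fricative, sonority 3.
/b/ — stop, sonority 1.
The maximum is 3.

3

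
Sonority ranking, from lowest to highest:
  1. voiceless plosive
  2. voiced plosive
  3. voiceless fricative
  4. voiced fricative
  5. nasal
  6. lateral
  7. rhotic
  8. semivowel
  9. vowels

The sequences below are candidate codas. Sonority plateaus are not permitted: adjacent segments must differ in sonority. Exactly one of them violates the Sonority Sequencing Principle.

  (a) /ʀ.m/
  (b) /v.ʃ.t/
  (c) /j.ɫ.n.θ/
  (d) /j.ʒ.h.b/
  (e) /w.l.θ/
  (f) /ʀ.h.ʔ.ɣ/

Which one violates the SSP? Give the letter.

f

(a) 7-5 → obeys
(b) 4-3-1 → obeys
(c) 8-6-5-3 → obeys
(d) 8-4-3-2 → obeys
(e) 8-6-3 → obeys
(f) 7-3-1-4 → violates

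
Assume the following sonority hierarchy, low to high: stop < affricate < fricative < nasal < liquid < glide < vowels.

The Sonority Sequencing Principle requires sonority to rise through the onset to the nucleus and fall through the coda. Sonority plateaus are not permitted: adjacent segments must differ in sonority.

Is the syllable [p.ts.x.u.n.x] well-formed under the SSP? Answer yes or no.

Onset: /p/ is a stop (sonority 1), /ts/ is an affricate (sonority 2), /x/ is a fricative (sonority 3); then the nucleus /u/ (sonority 7).
Onset profile 1-2-3-7 — rises to the nucleus.
Coda: /n/ is a nasal (sonority 4), /x/ is a fricative (sonority 3).
Coda profile 7-4-3 — falls from the nucleus.

yes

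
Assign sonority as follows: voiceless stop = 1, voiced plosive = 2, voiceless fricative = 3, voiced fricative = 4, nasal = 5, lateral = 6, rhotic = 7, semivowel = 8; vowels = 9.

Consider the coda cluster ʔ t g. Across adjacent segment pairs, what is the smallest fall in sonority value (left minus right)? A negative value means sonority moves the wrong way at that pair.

/ʔ/: voiceless stop = 1.
/t/: voiceless stop = 1.
/g/: voiced plosive = 2.
/ʔ/→/t/: change +0.
/t/→/g/: change -1.
Minimum = -1.

-1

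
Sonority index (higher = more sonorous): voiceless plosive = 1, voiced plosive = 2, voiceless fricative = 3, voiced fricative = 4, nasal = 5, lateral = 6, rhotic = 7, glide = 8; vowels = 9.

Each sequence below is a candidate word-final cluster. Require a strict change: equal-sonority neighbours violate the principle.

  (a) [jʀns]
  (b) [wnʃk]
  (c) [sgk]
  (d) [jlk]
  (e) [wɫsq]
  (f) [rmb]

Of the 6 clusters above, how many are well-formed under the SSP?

6

(a) 8-7-5-3 → obeys
(b) 8-5-3-1 → obeys
(c) 3-2-1 → obeys
(d) 8-6-1 → obeys
(e) 8-6-3-1 → obeys
(f) 7-5-2 → obeys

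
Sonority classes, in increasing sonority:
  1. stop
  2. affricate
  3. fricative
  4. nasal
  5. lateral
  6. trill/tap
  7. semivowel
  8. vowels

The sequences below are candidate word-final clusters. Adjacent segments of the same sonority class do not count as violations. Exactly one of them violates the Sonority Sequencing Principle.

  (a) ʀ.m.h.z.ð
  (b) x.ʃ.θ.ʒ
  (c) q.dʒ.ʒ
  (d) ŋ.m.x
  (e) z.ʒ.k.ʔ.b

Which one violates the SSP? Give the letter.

(a) sonority 6-4-3-3-3: well-formed.
(b) sonority 3-3-3-3: well-formed.
(c) sonority 1-2-3: ill-formed.
(d) sonority 4-4-3: well-formed.
(e) sonority 3-3-1-1-1: well-formed.

c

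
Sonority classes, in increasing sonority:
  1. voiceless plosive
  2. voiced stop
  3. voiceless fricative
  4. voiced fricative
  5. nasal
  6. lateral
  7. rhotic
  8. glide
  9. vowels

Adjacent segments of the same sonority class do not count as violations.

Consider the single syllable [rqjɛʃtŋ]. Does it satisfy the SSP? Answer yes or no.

no

Onset: /r/ is a rhotic (sonority 7), /q/ is a voiceless plosive (sonority 1), /j/ is a glide (sonority 8); then the nucleus /ɛ/ (sonority 9).
Onset profile 7-1-8-9 — does not rise throughout.
Coda: /ʃ/ is a voiceless fricative (sonority 3), /t/ is a voiceless plosive (sonority 1), /ŋ/ is a nasal (sonority 5).
Coda profile 9-3-1-5 — does not fall throughout.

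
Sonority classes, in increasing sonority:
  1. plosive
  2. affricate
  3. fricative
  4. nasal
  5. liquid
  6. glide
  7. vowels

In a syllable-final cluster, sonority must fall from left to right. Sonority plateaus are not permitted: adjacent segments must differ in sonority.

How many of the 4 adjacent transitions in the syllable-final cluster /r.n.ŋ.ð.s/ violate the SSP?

/r/ — liquid, sonority 5.
/n/ — nasal, sonority 4.
/ŋ/ — nasal, sonority 4.
/ð/ — fricative, sonority 3.
/s/ — fricative, sonority 3.
/r/→/n/: 5→4 (falls) — ok.
/n/→/ŋ/: 4→4 (plateau) — violation.
/ŋ/→/ð/: 4→3 (falls) — ok.
/ð/→/s/: 3→3 (plateau) — violation.

2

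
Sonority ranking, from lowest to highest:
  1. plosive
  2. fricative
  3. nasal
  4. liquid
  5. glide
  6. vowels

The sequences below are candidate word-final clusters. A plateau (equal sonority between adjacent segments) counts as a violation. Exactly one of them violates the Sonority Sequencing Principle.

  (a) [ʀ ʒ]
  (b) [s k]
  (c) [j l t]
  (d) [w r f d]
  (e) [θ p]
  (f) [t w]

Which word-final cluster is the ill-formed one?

f

(a) sonority 4-2: well-formed.
(b) sonority 2-1: well-formed.
(c) sonority 5-4-1: well-formed.
(d) sonority 5-4-2-1: well-formed.
(e) sonority 2-1: well-formed.
(f) sonority 1-5: ill-formed.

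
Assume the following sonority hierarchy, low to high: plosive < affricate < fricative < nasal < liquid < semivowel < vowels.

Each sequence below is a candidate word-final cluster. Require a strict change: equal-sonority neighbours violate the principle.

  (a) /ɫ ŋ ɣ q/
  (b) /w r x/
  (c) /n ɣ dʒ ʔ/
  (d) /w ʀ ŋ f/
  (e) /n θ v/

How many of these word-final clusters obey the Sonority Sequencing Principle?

(a) /ɫ ŋ ɣ q/: profile 5-4-3-1 — obeys.
(b) /w r x/: profile 6-5-3 — obeys.
(c) /n ɣ dʒ ʔ/: profile 4-3-2-1 — obeys.
(d) /w ʀ ŋ f/: profile 6-5-4-3 — obeys.
(e) /n θ v/: profile 4-3-3 — violates.

4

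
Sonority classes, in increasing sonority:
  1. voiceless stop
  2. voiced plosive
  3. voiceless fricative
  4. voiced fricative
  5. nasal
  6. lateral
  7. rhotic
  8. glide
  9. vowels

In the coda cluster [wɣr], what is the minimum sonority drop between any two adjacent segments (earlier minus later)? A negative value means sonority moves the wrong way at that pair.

-3

/w/ — glide, sonority 8.
/ɣ/ — voiced fricative, sonority 4.
/r/ — rhotic, sonority 7.
/w/→/ɣ/: change +4.
/ɣ/→/r/: change -3.
Minimum = -3.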